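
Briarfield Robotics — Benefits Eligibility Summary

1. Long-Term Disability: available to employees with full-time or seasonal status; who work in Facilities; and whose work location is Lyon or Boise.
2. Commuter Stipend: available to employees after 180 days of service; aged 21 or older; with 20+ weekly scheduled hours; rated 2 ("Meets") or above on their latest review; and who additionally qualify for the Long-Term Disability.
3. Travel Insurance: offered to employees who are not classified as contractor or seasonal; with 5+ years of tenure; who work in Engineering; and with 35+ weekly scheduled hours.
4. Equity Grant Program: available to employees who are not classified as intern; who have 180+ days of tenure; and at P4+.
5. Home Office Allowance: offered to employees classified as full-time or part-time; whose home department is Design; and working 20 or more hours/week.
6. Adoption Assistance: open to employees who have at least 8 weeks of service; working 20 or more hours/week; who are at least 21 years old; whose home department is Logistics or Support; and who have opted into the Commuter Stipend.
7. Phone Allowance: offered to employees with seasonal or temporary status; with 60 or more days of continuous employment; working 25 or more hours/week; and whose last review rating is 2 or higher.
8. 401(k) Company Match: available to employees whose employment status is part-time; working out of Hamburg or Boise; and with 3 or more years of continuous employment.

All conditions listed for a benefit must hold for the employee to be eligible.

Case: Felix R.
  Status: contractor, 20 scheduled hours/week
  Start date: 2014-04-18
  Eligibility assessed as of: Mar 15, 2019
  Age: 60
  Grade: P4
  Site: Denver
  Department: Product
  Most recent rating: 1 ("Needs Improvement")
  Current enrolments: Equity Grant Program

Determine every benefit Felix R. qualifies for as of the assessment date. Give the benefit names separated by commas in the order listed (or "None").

Service from 2014-04-18 to Mar 15, 2019: 1792 days.
Long-Term Disability — status contractor ✗ (requires full-time or seasonal) → not eligible.
Commuter Stipend — service 1792 days ≥ 180 days ✓; age 60 ≥ 21 ✓; 20 hrs/wk ≥ 20 ✓; rating 1 < 2 ✗ → not eligible.
Travel Insurance — status contractor ✗ (excluded) → not eligible.
Equity Grant Program — status contractor ✓ (not excluded); service 1792 days ≥ 180 days ✓; grade P4 ≥ P4 ✓ → eligible.
Home Office Allowance — status contractor ✗ (requires full-time or part-time) → not eligible.
Adoption Assistance — service 1792 days ≥ 8 weeks (≈56 days) ✓; 20 hrs/wk ≥ 20 ✓; age 60 ≥ 21 ✓; dept Product ✗ → not eligible.
Phone Allowance — status contractor ✗ (requires seasonal or temporary) → not eligible.
401(k) Company Match — status contractor ✗ (requires part-time) → not eligible.

Equity Grant Program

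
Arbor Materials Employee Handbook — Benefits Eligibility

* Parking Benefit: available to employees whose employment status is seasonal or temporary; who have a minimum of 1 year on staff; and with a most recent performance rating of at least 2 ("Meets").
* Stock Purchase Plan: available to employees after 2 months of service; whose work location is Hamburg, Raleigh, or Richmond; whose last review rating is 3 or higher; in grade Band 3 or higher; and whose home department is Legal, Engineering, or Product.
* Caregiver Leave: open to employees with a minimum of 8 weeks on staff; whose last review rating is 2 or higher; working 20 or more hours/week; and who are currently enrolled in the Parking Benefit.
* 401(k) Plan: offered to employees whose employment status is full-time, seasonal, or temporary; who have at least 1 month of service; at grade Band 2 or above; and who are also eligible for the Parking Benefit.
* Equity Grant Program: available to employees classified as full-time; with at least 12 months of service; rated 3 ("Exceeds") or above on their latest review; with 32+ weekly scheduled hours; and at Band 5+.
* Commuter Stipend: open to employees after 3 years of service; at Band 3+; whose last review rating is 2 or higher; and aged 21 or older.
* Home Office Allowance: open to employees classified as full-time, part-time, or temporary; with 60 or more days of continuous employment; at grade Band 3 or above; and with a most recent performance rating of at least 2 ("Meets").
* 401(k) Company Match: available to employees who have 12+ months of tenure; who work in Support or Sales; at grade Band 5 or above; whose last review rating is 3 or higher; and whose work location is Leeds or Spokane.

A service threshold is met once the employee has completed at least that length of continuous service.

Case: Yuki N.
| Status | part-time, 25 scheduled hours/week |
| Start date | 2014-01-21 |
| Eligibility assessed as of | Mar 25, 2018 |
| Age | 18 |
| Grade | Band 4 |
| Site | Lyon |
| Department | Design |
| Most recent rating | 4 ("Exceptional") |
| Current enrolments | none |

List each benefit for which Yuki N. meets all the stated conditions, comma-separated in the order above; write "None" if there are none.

Home Office Allowance

Service from 2014-01-21 to Mar 25, 2018: 1524 days.
Parking Benefit — status part-time ✗ (requires seasonal or temporary) → not eligible.
Stock Purchase Plan — service 1524 days ≥ 2 months (≈60 days) ✓; site Lyon ✗ (not Hamburg, Raleigh, or Richmond) → not eligible.
Caregiver Leave — service 1524 days ≥ 8 weeks (≈56 days) ✓; rating 4 ≥ 2 ✓; 25 hrs/wk ≥ 20 ✓; not enrolled in Parking Benefit ✗ → not eligible.
401(k) Plan — status part-time ✗ (requires full-time, seasonal, or temporary) → not eligible.
Equity Grant Program — status part-time ✗ (requires full-time) → not eligible.
Commuter Stipend — service 1524 days ≥ 3 years (≈1095 days) ✓; grade Band 4 ≥ Band 3 ✓; rating 4 ≥ 2 ✓; age 18 < 21 ✗ → not eligible.
Home Office Allowance — status part-time ✓; service 1524 days ≥ 60 days ✓; grade Band 4 ≥ Band 3 ✓; rating 4 ≥ 2 ✓ → eligible.
401(k) Company Match — service 1524 days ≥ 12 months (≈360 days) ✓; dept Design ✗ → not eligible.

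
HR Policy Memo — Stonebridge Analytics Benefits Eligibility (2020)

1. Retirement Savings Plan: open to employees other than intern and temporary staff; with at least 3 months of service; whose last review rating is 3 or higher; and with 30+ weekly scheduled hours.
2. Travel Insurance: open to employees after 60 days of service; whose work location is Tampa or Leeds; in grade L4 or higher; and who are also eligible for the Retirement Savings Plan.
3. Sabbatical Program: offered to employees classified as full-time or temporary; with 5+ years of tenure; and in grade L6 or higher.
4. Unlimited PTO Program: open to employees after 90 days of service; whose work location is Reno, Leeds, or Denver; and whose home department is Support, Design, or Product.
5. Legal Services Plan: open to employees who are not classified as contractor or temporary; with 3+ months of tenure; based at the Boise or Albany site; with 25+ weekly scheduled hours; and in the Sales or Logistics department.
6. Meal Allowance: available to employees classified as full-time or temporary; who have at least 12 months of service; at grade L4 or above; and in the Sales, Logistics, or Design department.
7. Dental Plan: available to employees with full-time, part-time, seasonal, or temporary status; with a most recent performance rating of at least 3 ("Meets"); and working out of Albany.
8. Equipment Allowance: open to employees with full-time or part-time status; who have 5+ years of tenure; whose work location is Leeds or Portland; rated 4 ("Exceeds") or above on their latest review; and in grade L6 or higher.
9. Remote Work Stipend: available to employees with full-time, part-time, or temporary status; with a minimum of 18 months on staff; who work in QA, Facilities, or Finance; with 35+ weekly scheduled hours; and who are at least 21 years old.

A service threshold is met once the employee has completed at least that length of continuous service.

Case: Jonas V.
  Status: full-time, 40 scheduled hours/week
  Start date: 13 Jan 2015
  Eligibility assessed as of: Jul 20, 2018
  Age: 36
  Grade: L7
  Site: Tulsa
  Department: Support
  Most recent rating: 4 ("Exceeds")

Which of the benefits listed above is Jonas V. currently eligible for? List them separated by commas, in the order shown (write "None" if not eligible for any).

Service from 13 Jan 2015 to Jul 20, 2018: 1284 days.
Retirement Savings Plan — status full-time ✓ (not excluded); service 1284 days ≥ 3 months (≈90 days) ✓; rating 4 ≥ 3 ✓; 40 hrs/wk ≥ 30 ✓ → eligible.
Travel Insurance — service 1284 days ≥ 60 days ✓; site Tulsa ✗ (not Tampa or Leeds) → not eligible.
Sabbatical Program — status full-time ✓; service 1284 days < 5 years (≈1825 days) ✗ → not eligible.
Unlimited PTO Program — service 1284 days ≥ 90 days ✓; site Tulsa ✗ (not Reno, Leeds, or Denver) → not eligible.
Legal Services Plan — status full-time ✓ (not excluded); service 1284 days ≥ 3 months (≈90 days) ✓; site Tulsa ✗ (not Boise or Albany) → not eligible.
Meal Allowance — status full-time ✓; service 1284 days ≥ 12 months (≈360 days) ✓; grade L7 ≥ L4 ✓; dept Support ✗ → not eligible.
Dental Plan — status full-time ✓; rating 4 ≥ 3 ✓; site Tulsa ✗ (not Albany) → not eligible.
Equipment Allowance — status full-time ✓; service 1284 days < 5 years (≈1825 days) ✗ → not eligible.
Remote Work Stipend — status full-time ✓; service 1284 days ≥ 18 months (≈540 days) ✓; dept Support ✗ → not eligible.

Retirement Savings Plan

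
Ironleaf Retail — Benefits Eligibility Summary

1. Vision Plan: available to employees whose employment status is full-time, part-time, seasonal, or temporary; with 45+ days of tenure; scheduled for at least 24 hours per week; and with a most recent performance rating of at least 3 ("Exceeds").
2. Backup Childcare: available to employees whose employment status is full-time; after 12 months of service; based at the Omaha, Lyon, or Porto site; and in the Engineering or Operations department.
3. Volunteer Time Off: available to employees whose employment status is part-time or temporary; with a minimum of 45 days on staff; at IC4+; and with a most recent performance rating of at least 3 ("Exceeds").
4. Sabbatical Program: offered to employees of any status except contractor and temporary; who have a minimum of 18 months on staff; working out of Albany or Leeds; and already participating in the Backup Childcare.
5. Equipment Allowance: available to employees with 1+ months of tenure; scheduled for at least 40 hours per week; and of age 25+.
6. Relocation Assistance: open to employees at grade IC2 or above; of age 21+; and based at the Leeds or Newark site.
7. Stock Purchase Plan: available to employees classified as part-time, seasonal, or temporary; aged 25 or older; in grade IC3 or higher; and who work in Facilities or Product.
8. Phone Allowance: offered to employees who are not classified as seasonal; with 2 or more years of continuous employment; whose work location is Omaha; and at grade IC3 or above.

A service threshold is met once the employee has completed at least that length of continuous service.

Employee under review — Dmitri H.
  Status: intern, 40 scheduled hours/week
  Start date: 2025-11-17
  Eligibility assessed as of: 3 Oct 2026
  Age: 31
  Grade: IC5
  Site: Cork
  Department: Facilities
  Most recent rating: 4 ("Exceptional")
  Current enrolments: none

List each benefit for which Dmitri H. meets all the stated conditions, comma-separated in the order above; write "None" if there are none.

Equipment Allowance

Service from 2025-11-17 to 3 Oct 2026: 320 days.
Vision Plan — status intern ✗ (requires full-time, part-time, seasonal, or temporary) → not eligible.
Backup Childcare — status intern ✗ (requires full-time) → not eligible.
Volunteer Time Off — status intern ✗ (requires part-time or temporary) → not eligible.
Sabbatical Program — status intern ✓ (not excluded); service 320 days < 18 months (≈540 days) ✗ → not eligible.
Equipment Allowance — service 320 days ≥ 1 month (≈30 days) ✓; 40 hrs/wk ≥ 40 ✓; age 31 ≥ 25 ✓ → eligible.
Relocation Assistance — grade IC5 ≥ IC2 ✓; age 31 ≥ 21 ✓; site Cork ✗ (not Leeds or Newark) → not eligible.
Stock Purchase Plan — status intern ✗ (requires part-time, seasonal, or temporary) → not eligible.
Phone Allowance — status intern ✓ (not excluded); service 320 days < 2 years (≈730 days) ✗ → not eligible.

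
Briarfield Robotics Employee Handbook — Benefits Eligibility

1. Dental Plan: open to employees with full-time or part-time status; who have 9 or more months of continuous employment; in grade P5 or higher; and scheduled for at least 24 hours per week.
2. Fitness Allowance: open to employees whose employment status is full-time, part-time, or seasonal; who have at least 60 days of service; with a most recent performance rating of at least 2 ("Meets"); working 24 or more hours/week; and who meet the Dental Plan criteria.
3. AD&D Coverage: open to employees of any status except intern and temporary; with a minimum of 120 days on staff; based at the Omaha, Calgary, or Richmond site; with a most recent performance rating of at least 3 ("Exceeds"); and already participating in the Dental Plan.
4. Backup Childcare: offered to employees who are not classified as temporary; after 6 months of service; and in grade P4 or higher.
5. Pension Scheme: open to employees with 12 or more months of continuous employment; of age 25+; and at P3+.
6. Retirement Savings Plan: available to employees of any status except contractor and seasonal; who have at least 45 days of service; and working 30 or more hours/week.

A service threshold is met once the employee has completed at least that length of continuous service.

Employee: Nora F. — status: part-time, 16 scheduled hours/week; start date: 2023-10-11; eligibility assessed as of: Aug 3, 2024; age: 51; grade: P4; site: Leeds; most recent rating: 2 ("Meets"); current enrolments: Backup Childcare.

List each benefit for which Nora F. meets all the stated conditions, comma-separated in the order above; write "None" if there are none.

Service from 2023-10-11 to Aug 3, 2024: 297 days.
Dental Plan — status part-time ✓; service 297 days ≥ 9 months (≈270 days) ✓; grade P4 < P5 ✗ → not eligible.
Fitness Allowance — status part-time ✓; service 297 days ≥ 60 days ✓; rating 2 ≥ 2 ✓; 16 hrs/wk < 24 ✗ → not eligible.
AD&D Coverage — status part-time ✓ (not excluded); service 297 days ≥ 120 days ✓; site Leeds ✗ (not Omaha, Calgary, or Richmond) → not eligible.
Backup Childcare — status part-time ✓ (not excluded); service 297 days ≥ 6 months (≈180 days) ✓; grade P4 ≥ P4 ✓ → eligible.
Pension Scheme — service 297 days < 12 months (≈360 days) ✗ → not eligible.
Retirement Savings Plan — status part-time ✓ (not excluded); service 297 days ≥ 45 days ✓; 16 hrs/wk < 30 ✗ → not eligible.

Backup Childcare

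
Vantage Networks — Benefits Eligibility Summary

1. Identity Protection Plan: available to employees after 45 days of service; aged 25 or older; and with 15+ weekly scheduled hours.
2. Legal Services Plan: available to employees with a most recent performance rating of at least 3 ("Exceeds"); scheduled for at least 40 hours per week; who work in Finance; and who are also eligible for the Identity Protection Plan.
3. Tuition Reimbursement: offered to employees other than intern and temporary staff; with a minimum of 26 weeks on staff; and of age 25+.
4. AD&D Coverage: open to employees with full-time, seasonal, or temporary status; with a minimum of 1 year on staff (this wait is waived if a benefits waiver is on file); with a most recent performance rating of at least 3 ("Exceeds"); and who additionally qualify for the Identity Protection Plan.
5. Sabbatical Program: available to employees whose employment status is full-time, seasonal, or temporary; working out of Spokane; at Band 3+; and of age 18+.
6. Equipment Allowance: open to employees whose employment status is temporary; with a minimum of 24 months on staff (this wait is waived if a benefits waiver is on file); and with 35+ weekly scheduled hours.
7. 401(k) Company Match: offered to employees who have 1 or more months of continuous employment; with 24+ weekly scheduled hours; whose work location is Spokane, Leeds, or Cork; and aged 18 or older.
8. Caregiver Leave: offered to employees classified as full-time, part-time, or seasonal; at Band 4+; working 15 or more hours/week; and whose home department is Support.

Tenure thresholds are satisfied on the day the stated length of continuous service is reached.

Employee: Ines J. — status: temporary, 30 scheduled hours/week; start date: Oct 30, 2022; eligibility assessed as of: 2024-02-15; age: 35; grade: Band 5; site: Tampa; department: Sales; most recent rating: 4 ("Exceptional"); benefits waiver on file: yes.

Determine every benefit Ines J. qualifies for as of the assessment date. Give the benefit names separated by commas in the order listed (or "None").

Service from Oct 30, 2022 to 2024-02-15: 473 days.
Identity Protection Plan — service 473 days ≥ 45 days ✓; age 35 ≥ 25 ✓; 30 hrs/wk ≥ 15 ✓ → eligible.
Legal Services Plan — rating 4 ≥ 3 ✓; 30 hrs/wk < 40 ✗ → not eligible.
Tuition Reimbursement — status temporary ✗ (excluded) → not eligible.
AD&D Coverage — status temporary ✓; benefits waiver on file ✓; rating 4 ≥ 3 ✓; eligible for Identity Protection Plan ✓ → eligible.
Sabbatical Program — status temporary ✓; site Tampa ✗ (not Spokane) → not eligible.
Equipment Allowance — status temporary ✓; benefits waiver on file ✓; 30 hrs/wk < 35 ✗ → not eligible.
401(k) Company Match — service 473 days ≥ 1 month (≈30 days) ✓; 30 hrs/wk ≥ 24 ✓; site Tampa ✗ (not Spokane, Leeds, or Cork) → not eligible.
Caregiver Leave — status temporary ✗ (requires full-time, part-time, or seasonal) → not eligible.

Identity Protection Plan, AD&D Coverage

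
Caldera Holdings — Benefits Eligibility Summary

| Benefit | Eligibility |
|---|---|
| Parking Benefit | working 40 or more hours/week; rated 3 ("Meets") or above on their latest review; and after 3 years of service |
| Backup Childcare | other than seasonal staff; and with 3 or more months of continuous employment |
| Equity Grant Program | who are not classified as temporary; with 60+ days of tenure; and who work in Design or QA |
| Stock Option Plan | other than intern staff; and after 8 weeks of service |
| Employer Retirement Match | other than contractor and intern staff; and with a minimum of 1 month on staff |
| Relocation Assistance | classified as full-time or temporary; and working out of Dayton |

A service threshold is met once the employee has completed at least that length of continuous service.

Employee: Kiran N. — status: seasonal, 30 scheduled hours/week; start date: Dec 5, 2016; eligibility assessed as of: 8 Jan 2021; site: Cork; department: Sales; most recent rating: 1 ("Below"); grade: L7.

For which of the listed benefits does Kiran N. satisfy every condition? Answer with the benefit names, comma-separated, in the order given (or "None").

Stock Option Plan, Employer Retirement Match

Service from Dec 5, 2016 to 8 Jan 2021: 1495 days.
Parking Benefit — 30 hrs/wk < 40 ✗ → not eligible.
Backup Childcare — status seasonal ✗ (excluded) → not eligible.
Equity Grant Program — status seasonal ✓ (not excluded); service 1495 days ≥ 60 days ✓; dept Sales ✗ → not eligible.
Stock Option Plan — status seasonal ✓ (not excluded); service 1495 days ≥ 8 weeks (≈56 days) ✓ → eligible.
Employer Retirement Match — status seasonal ✓ (not excluded); service 1495 days ≥ 1 month (≈30 days) ✓ → eligible.
Relocation Assistance — status seasonal ✗ (requires full-time or temporary) → not eligible.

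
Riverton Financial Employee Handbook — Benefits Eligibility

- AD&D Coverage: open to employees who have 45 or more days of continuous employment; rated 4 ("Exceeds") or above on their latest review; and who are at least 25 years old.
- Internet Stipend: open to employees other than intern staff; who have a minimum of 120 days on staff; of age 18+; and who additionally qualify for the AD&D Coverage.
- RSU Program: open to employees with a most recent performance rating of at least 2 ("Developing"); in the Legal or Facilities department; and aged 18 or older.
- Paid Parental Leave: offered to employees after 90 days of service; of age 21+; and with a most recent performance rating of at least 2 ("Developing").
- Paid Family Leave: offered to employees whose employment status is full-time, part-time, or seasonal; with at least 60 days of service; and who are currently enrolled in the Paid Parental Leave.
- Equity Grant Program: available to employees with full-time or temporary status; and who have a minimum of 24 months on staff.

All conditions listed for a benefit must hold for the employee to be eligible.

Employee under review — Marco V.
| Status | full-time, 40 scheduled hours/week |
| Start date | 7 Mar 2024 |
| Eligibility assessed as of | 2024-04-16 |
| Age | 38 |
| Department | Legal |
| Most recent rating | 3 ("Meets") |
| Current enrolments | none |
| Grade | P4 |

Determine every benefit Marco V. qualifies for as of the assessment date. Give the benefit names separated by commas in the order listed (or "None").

Service from 7 Mar 2024 to 2024-04-16: 40 days.
AD&D Coverage — service 40 days < 45 days ✗ → not eligible.
Internet Stipend — status full-time ✓ (not excluded); service 40 days < 120 days ✗ → not eligible.
RSU Program — rating 3 ≥ 2 ✓; dept Legal ✓; age 38 ≥ 18 ✓ → eligible.
Paid Parental Leave — service 40 days < 90 days ✗ → not eligible.
Paid Family Leave — status full-time ✓; service 40 days < 60 days ✗ → not eligible.
Equity Grant Program — status full-time ✓; service 40 days < 24 months (≈720 days) ✗ → not eligible.

RSU Program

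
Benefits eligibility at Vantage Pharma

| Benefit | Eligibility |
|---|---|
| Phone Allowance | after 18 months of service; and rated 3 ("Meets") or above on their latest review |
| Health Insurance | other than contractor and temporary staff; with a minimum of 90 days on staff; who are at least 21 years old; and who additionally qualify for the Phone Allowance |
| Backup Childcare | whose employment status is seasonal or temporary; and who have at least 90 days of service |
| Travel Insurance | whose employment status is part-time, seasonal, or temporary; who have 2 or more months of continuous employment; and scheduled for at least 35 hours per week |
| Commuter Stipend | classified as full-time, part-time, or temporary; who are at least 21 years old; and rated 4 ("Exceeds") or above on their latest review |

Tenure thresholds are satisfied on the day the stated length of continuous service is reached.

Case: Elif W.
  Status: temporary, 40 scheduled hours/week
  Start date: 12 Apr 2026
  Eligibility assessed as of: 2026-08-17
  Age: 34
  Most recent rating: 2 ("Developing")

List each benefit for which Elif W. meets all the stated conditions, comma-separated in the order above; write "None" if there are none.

Backup Childcare, Travel Insurance

Service from 12 Apr 2026 to 2026-08-17: 127 days.
Phone Allowance — service 127 days < 18 months (≈540 days) ✗ → not eligible.
Health Insurance — status temporary ✗ (excluded) → not eligible.
Backup Childcare — status temporary ✓; service 127 days ≥ 90 days ✓ → eligible.
Travel Insurance — status temporary ✓; service 127 days ≥ 2 months (≈60 days) ✓; 40 hrs/wk ≥ 35 ✓ → eligible.
Commuter Stipend — status temporary ✓; age 34 ≥ 21 ✓; rating 2 < 4 ✗ → not eligible.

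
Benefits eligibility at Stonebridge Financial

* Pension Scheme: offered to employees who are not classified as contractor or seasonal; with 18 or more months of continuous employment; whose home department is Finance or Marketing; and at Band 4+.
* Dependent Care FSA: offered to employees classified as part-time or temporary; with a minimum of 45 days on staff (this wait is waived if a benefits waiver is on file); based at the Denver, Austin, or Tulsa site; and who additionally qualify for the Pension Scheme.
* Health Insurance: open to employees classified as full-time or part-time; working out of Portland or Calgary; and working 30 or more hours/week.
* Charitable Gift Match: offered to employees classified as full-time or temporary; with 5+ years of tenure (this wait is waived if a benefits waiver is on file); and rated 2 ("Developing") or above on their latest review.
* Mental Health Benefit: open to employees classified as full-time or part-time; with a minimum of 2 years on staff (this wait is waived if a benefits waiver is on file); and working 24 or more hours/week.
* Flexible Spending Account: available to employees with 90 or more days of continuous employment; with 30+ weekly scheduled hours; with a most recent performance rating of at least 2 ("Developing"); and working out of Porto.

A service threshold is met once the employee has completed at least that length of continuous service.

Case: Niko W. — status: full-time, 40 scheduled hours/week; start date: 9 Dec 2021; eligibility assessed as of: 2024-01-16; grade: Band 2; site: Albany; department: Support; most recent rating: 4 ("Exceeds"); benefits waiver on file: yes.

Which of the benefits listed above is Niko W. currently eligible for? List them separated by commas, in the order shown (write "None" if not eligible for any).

Charitable Gift Match, Mental Health Benefit

Service from 9 Dec 2021 to 2024-01-16: 768 days.
Pension Scheme — status full-time ✓ (not excluded); service 768 days ≥ 18 months (≈540 days) ✓; dept Support ✗ → not eligible.
Dependent Care FSA — status full-time ✗ (requires part-time or temporary) → not eligible.
Health Insurance — status full-time ✓; site Albany ✗ (not Portland or Calgary) → not eligible.
Charitable Gift Match — status full-time ✓; benefits waiver on file ✓; rating 4 ≥ 2 ✓ → eligible.
Mental Health Benefit — status full-time ✓; benefits waiver on file ✓; 40 hrs/wk ≥ 24 ✓ → eligible.
Flexible Spending Account — service 768 days ≥ 90 days ✓; 40 hrs/wk ≥ 30 ✓; rating 4 ≥ 2 ✓; site Albany ✗ (not Porto) → not eligible.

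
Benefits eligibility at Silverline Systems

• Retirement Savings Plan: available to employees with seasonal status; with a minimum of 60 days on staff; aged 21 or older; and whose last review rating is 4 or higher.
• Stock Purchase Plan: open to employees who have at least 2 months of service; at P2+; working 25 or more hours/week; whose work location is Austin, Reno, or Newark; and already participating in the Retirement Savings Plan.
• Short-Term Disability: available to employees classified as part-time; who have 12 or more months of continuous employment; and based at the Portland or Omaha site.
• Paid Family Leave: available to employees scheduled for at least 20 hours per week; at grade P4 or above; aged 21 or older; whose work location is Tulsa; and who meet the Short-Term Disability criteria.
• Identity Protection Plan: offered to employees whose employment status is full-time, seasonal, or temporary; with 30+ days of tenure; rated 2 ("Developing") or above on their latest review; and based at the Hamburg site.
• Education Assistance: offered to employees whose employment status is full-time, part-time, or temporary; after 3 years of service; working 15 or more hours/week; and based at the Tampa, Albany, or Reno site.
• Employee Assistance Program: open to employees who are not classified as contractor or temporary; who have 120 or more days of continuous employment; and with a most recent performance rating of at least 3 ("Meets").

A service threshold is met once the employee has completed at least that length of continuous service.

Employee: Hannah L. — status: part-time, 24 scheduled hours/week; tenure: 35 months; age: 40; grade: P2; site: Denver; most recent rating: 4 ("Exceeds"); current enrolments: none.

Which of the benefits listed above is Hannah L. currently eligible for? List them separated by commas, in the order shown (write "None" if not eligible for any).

Retirement Savings Plan — status part-time ✗ (requires seasonal) → not eligible.
Stock Purchase Plan — service 35 months ≥ 2 months ✓; grade P2 ≥ P2 ✓; 24 hrs/wk < 25 ✗ → not eligible.
Short-Term Disability — status part-time ✓; service 35 months ≥ 12 months ✓; site Denver ✗ (not Portland or Omaha) → not eligible.
Paid Family Leave — 24 hrs/wk ≥ 20 ✓; grade P2 < P4 ✗ → not eligible.
Identity Protection Plan — status part-time ✗ (requires full-time, seasonal, or temporary) → not eligible.
Education Assistance — status part-time ✓; service 35 months < 3 years (≈1095 days) ✗ → not eligible.
Employee Assistance Program — status part-time ✓ (not excluded); service 35 months ≥ 120 days ✓; rating 4 ≥ 3 ✓ → eligible.

Employee Assistance Program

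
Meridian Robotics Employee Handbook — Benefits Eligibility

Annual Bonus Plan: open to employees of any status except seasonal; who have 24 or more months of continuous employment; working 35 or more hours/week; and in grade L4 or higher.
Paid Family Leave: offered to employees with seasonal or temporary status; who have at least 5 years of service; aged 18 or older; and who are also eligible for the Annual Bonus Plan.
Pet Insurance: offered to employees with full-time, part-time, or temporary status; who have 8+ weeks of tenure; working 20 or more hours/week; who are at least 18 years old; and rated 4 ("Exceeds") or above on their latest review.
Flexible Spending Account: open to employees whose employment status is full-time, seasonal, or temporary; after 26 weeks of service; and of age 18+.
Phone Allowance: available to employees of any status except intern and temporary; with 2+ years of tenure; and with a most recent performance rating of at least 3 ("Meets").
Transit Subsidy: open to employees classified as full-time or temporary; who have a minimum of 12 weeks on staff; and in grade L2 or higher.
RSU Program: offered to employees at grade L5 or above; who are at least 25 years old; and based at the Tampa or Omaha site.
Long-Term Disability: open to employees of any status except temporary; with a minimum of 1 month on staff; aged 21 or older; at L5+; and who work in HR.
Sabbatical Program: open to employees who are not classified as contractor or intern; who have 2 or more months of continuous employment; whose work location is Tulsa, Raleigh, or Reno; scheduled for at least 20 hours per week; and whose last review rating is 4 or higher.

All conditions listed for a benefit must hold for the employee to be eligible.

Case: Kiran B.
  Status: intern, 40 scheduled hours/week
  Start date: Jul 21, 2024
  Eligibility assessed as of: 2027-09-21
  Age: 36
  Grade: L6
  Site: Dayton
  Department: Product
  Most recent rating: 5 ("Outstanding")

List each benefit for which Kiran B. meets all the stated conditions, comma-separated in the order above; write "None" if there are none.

Annual Bonus Plan

Service from Jul 21, 2024 to 2027-09-21: 1157 days.
Annual Bonus Plan — status intern ✓ (not excluded); service 1157 days ≥ 24 months (≈720 days) ✓; 40 hrs/wk ≥ 35 ✓; grade L6 ≥ L4 ✓ → eligible.
Paid Family Leave — status intern ✗ (requires seasonal or temporary) → not eligible.
Pet Insurance — status intern ✗ (requires full-time, part-time, or temporary) → not eligible.
Flexible Spending Account — status intern ✗ (requires full-time, seasonal, or temporary) → not eligible.
Phone Allowance — status intern ✗ (excluded) → not eligible.
Transit Subsidy — status intern ✗ (requires full-time or temporary) → not eligible.
RSU Program — grade L6 ≥ L5 ✓; age 36 ≥ 25 ✓; site Dayton ✗ (not Tampa or Omaha) → not eligible.
Long-Term Disability — status intern ✓ (not excluded); service 1157 days ≥ 1 month (≈30 days) ✓; age 36 ≥ 21 ✓; grade L6 ≥ L5 ✓; dept Product ✗ → not eligible.
Sabbatical Program — status intern ✗ (excluded) → not eligible.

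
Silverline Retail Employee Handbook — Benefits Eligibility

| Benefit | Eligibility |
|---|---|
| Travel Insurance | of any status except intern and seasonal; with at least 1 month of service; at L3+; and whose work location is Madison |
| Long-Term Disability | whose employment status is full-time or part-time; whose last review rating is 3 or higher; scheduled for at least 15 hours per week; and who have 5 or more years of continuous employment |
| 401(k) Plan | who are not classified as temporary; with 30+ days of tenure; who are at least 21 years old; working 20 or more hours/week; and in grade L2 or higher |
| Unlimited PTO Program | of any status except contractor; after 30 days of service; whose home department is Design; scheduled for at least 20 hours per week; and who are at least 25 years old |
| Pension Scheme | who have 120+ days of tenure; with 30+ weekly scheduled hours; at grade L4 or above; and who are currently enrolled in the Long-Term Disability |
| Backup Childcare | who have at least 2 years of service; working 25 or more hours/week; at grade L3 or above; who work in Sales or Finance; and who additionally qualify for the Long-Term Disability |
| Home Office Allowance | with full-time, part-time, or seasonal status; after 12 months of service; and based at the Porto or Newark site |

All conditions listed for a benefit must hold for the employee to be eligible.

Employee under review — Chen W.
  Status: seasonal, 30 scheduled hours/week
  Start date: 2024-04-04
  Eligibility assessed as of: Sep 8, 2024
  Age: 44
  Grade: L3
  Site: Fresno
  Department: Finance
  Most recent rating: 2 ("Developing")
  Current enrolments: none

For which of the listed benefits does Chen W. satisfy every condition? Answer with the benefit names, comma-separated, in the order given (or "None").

Service from 2024-04-04 to Sep 8, 2024: 157 days.
Travel Insurance — status seasonal ✗ (excluded) → not eligible.
Long-Term Disability — status seasonal ✗ (requires full-time or part-time) → not eligible.
401(k) Plan — status seasonal ✓ (not excluded); service 157 days ≥ 30 days ✓; age 44 ≥ 21 ✓; 30 hrs/wk ≥ 20 ✓; grade L3 ≥ L2 ✓ → eligible.
Unlimited PTO Program — status seasonal ✓ (not excluded); service 157 days ≥ 30 days ✓; dept Finance ✗ → not eligible.
Pension Scheme — service 157 days ≥ 120 days ✓; 30 hrs/wk ≥ 30 ✓; grade L3 < L4 ✗ → not eligible.
Backup Childcare — service 157 days < 2 years (≈730 days) ✗ → not eligible.
Home Office Allowance — status seasonal ✓; service 157 days < 12 months (≈360 days) ✗ → not eligible.

401(k) Plan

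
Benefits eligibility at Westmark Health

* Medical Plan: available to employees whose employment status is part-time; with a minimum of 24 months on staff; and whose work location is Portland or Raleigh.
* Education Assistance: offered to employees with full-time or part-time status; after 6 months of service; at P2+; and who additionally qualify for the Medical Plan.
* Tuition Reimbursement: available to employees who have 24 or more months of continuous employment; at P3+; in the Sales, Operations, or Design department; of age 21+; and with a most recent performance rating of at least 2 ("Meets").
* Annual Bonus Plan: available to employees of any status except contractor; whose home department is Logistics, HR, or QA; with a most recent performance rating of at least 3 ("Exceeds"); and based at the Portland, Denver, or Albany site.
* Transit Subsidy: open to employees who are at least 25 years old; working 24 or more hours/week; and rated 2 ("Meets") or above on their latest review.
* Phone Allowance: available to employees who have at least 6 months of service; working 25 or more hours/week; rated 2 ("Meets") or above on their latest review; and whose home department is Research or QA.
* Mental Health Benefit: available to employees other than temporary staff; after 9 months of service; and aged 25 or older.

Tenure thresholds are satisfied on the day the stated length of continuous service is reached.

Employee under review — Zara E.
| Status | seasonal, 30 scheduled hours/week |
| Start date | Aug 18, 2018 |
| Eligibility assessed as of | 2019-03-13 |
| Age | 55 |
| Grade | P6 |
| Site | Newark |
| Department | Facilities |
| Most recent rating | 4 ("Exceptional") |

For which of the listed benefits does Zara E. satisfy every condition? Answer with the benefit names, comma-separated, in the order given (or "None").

Service from Aug 18, 2018 to 2019-03-13: 207 days.
Medical Plan — status seasonal ✗ (requires part-time) → not eligible.
Education Assistance — status seasonal ✗ (requires full-time or part-time) → not eligible.
Tuition Reimbursement — service 207 days < 24 months (≈720 days) ✗ → not eligible.
Annual Bonus Plan — status seasonal ✓ (not excluded); dept Facilities ✗ → not eligible.
Transit Subsidy — age 55 ≥ 25 ✓; 30 hrs/wk ≥ 24 ✓; rating 4 ≥ 2 ✓ → eligible.
Phone Allowance — service 207 days ≥ 6 months (≈180 days) ✓; 30 hrs/wk ≥ 25 ✓; rating 4 ≥ 2 ✓; dept Facilities ✗ → not eligible.
Mental Health Benefit — status seasonal ✓ (not excluded); service 207 days < 9 months (≈270 days) ✗ → not eligible.

Transit Subsidy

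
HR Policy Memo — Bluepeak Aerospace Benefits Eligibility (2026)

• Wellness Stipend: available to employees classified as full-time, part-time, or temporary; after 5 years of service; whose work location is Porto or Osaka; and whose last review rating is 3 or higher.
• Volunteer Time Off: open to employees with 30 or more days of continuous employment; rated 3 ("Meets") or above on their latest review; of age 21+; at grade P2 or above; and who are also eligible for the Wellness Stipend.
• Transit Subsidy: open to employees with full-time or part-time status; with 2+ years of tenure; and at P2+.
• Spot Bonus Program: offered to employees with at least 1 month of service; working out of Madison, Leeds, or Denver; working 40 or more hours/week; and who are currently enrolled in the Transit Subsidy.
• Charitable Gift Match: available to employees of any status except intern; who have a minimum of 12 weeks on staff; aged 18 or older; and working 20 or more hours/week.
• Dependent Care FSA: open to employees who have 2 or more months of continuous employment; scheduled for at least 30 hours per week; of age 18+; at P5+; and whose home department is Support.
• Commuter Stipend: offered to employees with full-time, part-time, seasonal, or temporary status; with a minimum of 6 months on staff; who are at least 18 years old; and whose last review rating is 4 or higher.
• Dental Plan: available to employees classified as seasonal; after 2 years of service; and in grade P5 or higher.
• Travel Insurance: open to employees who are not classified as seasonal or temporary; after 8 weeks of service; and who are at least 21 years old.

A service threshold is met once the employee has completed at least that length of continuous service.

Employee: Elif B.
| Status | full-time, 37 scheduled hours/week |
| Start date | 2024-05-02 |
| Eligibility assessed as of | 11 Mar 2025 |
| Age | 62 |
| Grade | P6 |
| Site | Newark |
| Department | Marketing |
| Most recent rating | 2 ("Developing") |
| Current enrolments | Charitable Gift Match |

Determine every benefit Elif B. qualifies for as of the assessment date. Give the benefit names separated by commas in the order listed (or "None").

Charitable Gift Match, Travel Insurance

Service from 2024-05-02 to 11 Mar 2025: 313 days.
Wellness Stipend — status full-time ✓; service 313 days < 5 years (≈1825 days) ✗ → not eligible.
Volunteer Time Off — service 313 days ≥ 30 days ✓; rating 2 < 3 ✗ → not eligible.
Transit Subsidy — status full-time ✓; service 313 days < 2 years (≈730 days) ✗ → not eligible.
Spot Bonus Program — service 313 days ≥ 1 month (≈30 days) ✓; site Newark ✗ (not Madison, Leeds, or Denver) → not eligible.
Charitable Gift Match — status full-time ✓ (not excluded); service 313 days ≥ 12 weeks (≈84 days) ✓; age 62 ≥ 18 ✓; 37 hrs/wk ≥ 20 ✓ → eligible.
Dependent Care FSA — service 313 days ≥ 2 months (≈60 days) ✓; 37 hrs/wk ≥ 30 ✓; age 62 ≥ 18 ✓; grade P6 ≥ P5 ✓; dept Marketing ✗ → not eligible.
Commuter Stipend — status full-time ✓; service 313 days ≥ 6 months (≈180 days) ✓; age 62 ≥ 18 ✓; rating 2 < 4 ✗ → not eligible.
Dental Plan — status full-time ✗ (requires seasonal) → not eligible.
Travel Insurance — status full-time ✓ (not excluded); service 313 days ≥ 8 weeks (≈56 days) ✓; age 62 ≥ 21 ✓ → eligible.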